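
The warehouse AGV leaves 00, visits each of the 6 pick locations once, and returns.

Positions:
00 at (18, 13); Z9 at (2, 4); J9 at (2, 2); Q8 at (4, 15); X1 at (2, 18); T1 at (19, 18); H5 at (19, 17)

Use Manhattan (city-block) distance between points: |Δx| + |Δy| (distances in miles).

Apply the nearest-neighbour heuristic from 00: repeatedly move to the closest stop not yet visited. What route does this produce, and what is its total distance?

70 miles along 00 → H5 → T1 → X1 → Q8 → Z9 → J9 → 00.

From 00: distances to unvisited — H5=5, T1=6, Q8=16, X1=21, Z9=25, J9=27. Nearest is H5 (5).
From H5: distances to unvisited — T1=1, Q8=17, X1=18, Z9=30, J9=32. Nearest is T1 (1).
From T1: distances to unvisited — X1=17, Q8=18, Z9=31, J9=33. Nearest is X1 (17).
From X1: distances to unvisited — Q8=5, Z9=14, J9=16. Nearest is Q8 (5).
From Q8: distances to unvisited — Z9=13, J9=15. Nearest is Z9 (13).
From Z9: distances to unvisited — J9=2. Nearest is J9 (2).
Return J9→00: 27.
Total = 5 + 1 + 17 + 5 + 13 + 2 + 27 = 70.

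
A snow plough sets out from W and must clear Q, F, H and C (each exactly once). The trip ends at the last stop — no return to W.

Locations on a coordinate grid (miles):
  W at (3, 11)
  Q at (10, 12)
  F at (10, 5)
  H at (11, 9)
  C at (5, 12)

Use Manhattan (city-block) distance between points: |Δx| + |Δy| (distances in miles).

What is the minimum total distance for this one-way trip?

Minimum one-way distance = 17 miles.

There are 4! = 24 possible orderings.
W→Q→F→H→C: 8+7+5+9 = 29
W→Q→F→C→H: 8+7+12+9 = 36
W→Q→H→F→C: 8+4+5+12 = 29
W→Q→H→C→F: 8+4+9+12 = 33
W→Q→C→F→H: 8+5+12+5 = 30
W→Q→C→H→F: 8+5+9+5 = 27
W→F→Q→H→C: 13+7+4+9 = 33
W→F→Q→C→H: 13+7+5+9 = 34
W→F→H→Q→C: 13+5+4+5 = 27
W→F→H→C→Q: 13+5+9+5 = 32
W→F→C→Q→H: 13+12+5+4 = 34
W→F→C→H→Q: 13+12+9+4 = 38
W→H→Q→F→C: 10+4+7+12 = 33
W→H→Q→C→F: 10+4+5+12 = 31
… (10 more)
W→C→Q→H→F: 3+5+4+5 = 17  ← best
The minimum is 17.
One shortest path: W → C → Q → H → F.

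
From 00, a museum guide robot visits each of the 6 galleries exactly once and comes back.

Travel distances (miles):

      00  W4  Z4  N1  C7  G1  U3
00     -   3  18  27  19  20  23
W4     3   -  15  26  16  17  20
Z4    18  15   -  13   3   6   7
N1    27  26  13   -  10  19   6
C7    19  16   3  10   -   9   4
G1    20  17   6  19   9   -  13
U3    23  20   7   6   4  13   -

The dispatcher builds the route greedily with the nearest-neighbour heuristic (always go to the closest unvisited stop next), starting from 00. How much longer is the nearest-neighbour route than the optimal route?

From 00: W4=3, Z4=18, C7=19, G1=20, U3=23, N1=27 → choose W4 (3).
From W4: Z4=15, C7=16, G1=17, U3=20, N1=26 → choose Z4 (15).
From Z4: C7=3, G1=6, U3=7, N1=13 → choose C7 (3).
From C7: U3=4, G1=9, N1=10 → choose U3 (4).
From U3: N1=6, G1=13 → choose N1 (6).
From N1: G1=19 → choose G1 (19).
NN route 00 → W4 → Z4 → C7 → U3 → N1 → G1 → 00 costs 70.
Optimal: 00 → W4 → G1 → Z4 → C7 → U3 → N1 → 00 costs 66 (by enumerating all 360 distinct tours).
Excess = 70 − 66 = 4.

The nearest-neighbour route is 4 miles longer than optimal.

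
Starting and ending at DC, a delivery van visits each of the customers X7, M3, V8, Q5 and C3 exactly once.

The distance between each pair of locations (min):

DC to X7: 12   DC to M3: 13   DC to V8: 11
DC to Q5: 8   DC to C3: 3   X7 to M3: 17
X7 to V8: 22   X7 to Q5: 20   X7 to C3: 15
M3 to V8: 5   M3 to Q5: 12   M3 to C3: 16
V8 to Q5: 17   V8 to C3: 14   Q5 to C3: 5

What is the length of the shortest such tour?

Shortest round trip = 59 min.

There are 60 distinct closed tours to check (reversals are equivalent).
DC→X7→M3→V8→Q5→C3→DC: 12+17+5+17+5+3 = 59
DC→X7→M3→V8→C3→Q5→DC: 12+17+5+14+5+8 = 61
DC→X7→M3→Q5→V8→C3→DC: 12+17+12+17+14+3 = 75
DC→X7→M3→Q5→C3→V8→DC: 12+17+12+5+14+11 = 71
DC→X7→M3→C3→V8→Q5→DC: 12+17+16+14+17+8 = 84
DC→X7→M3→C3→Q5→V8→DC: 12+17+16+5+17+11 = 78
DC→X7→V8→M3→Q5→C3→DC: 12+22+5+12+5+3 = 59
DC→X7→V8→M3→C3→Q5→DC: 12+22+5+16+5+8 = 68
DC→X7→V8→Q5→M3→C3→DC: 12+22+17+12+16+3 = 82
DC→X7→V8→Q5→C3→M3→DC: 12+22+17+5+16+13 = 85
DC→X7→V8→C3→M3→Q5→DC: 12+22+14+16+12+8 = 84
DC→X7→V8→C3→Q5→M3→DC: 12+22+14+5+12+13 = 78
DC→X7→Q5→M3→V8→C3→DC: 12+20+12+5+14+3 = 66
DC→X7→Q5→M3→C3→V8→DC: 12+20+12+16+14+11 = 85
… (46 more)
The minimum is 59.
One optimal route: DC → X7 → M3 → V8 → Q5 → C3 → DC (or its reverse).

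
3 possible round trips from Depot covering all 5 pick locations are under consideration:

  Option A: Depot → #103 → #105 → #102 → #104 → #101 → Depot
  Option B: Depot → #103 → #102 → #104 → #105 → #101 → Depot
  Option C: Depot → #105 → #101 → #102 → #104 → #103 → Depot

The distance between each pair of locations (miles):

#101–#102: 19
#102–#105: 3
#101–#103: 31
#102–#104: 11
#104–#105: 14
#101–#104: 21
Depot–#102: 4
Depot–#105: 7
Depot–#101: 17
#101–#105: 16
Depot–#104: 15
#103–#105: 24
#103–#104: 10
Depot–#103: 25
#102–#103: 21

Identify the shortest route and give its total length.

Option A: 25 + 24 + 3 + 11 + 21 + 17 = 101
Option B: 25 + 21 + 11 + 14 + 16 + 17 = 104
Option C: 7 + 16 + 19 + 11 + 10 + 25 = 88

Shortest is Option C, total 88 miles.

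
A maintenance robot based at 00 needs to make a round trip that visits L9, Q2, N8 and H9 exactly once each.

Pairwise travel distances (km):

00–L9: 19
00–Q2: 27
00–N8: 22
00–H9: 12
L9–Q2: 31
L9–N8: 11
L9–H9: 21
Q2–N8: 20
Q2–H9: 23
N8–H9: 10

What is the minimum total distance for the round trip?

With 4 stops there are 4!/2 = 12 distinct round trips (a route and its reverse cost the same).
00 - L9 - Q2 - N8 - H9 - 00: 19+31+20+10+12 = 92
00 - L9 - Q2 - H9 - N8 - 00: 19+31+23+10+22 = 105
00 - L9 - N8 - Q2 - H9 - 00: 19+11+20+23+12 = 85
00 - L9 - N8 - H9 - Q2 - 00: 19+11+10+23+27 = 90
00 - L9 - H9 - Q2 - N8 - 00: 19+21+23+20+22 = 105
00 - L9 - H9 - N8 - Q2 - 00: 19+21+10+20+27 = 97
00 - Q2 - L9 - N8 - H9 - 00: 27+31+11+10+12 = 91
00 - Q2 - L9 - H9 - N8 - 00: 27+31+21+10+22 = 111
00 - Q2 - N8 - L9 - H9 - 00: 27+20+11+21+12 = 91
00 - Q2 - H9 - L9 - N8 - 00: 27+23+21+11+22 = 104
00 - N8 - L9 - Q2 - H9 - 00: 22+11+31+23+12 = 99
00 - N8 - Q2 - L9 - H9 - 00: 22+20+31+21+12 = 106
The minimum is 85.
One optimal route: 00 → L9 → N8 → Q2 → H9 → 00 (or its reverse).

Minimum total distance: 85 km.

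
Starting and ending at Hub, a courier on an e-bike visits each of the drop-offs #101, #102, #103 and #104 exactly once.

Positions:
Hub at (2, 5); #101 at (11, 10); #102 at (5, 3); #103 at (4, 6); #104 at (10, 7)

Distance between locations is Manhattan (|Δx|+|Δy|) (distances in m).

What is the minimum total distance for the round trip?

Shortest round trip = 32 m.

There are 12 distinct closed tours to check (reversals are equivalent).
Hub→#101→#102→#103→#104→Hub: 14+13+4+7+10 = 48
Hub→#101→#102→#104→#103→Hub: 14+13+9+7+3 = 46
Hub→#101→#103→#102→#104→Hub: 14+11+4+9+10 = 48
Hub→#101→#103→#104→#102→Hub: 14+11+7+9+5 = 46
Hub→#101→#104→#102→#103→Hub: 14+4+9+4+3 = 34
Hub→#101→#104→#103→#102→Hub: 14+4+7+4+5 = 34
Hub→#102→#101→#103→#104→Hub: 5+13+11+7+10 = 46
Hub→#102→#101→#104→#103→Hub: 5+13+4+7+3 = 32
Hub→#102→#103→#101→#104→Hub: 5+4+11+4+10 = 34
Hub→#102→#104→#101→#103→Hub: 5+9+4+11+3 = 32
Hub→#103→#101→#102→#104→Hub: 3+11+13+9+10 = 46
Hub→#103→#102→#101→#104→Hub: 3+4+13+4+10 = 34
The minimum is 32.
One optimal route: Hub → #102 → #101 → #104 → #103 → Hub (or its reverse).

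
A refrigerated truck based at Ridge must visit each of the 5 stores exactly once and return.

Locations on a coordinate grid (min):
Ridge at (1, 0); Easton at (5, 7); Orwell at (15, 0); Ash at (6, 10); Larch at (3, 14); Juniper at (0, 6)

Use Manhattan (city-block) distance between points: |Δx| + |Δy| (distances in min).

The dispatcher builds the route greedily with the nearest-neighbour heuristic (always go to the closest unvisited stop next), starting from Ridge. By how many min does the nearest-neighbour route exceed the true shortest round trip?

Ridge: Juniper=7, Easton=11, Orwell=14, Ash=15, Larch=16 ⇒ Juniper
Juniper: Easton=6, Ash=10, Larch=11, Orwell=21 ⇒ Easton
Easton: Ash=4, Larch=9, Orwell=17 ⇒ Ash
Ash: Larch=7, Orwell=19 ⇒ Larch
Larch: Orwell=26 ⇒ Orwell
NN route Ridge → Juniper → Easton → Ash → Larch → Orwell → Ridge costs 64.
Optimal: Ridge → Orwell → Easton → Ash → Larch → Juniper → Ridge costs 60 (by enumerating all 60 distinct tours).
Excess = 64 − 60 = 4.

Excess over optimum: 4 min.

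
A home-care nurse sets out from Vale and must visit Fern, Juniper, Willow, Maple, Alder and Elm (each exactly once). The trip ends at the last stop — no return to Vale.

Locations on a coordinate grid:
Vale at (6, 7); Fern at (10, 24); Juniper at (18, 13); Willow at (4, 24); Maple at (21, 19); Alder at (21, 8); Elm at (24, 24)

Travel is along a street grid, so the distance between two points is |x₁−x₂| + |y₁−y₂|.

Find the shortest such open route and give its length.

Shortest open route: 61.

There are 6! = 720 possible orderings.
Vale - Fern - Juniper - Willow - Maple - Alder - Elm: 21+19+25+22+11+19 = 117
Vale - Fern - Juniper - Willow - Maple - Elm - Alder: 21+19+25+22+8+19 = 114
Vale - Fern - Juniper - Willow - Alder - Maple - Elm: 21+19+25+33+11+8 = 117
Vale - Fern - Juniper - Willow - Alder - Elm - Maple: 21+19+25+33+19+8 = 125
Vale - Fern - Juniper - Willow - Elm - Maple - Alder: 21+19+25+20+8+11 = 104
Vale - Fern - Juniper - Willow - Elm - Alder - Maple: 21+19+25+20+19+11 = 115
Vale - Fern - Juniper - Maple - Willow - Alder - Elm: 21+19+9+22+33+19 = 123
Vale - Fern - Juniper - Maple - Willow - Elm - Alder: 21+19+9+22+20+19 = 110
… (712 more)
Vale - Alder - Juniper - Maple - Elm - Fern - Willow: 16+8+9+8+14+6 = 61  ← best
The minimum is 61.
One shortest path: Vale → Alder → Juniper → Maple → Elm → Fern → Willow.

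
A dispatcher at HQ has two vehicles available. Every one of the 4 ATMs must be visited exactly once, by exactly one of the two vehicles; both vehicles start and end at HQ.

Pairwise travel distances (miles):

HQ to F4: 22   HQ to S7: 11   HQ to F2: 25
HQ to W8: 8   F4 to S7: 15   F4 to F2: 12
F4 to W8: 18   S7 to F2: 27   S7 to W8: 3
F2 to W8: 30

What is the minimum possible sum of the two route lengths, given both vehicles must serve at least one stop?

79 miles — the smallest possible combined total.

Check every non-empty split of the stops between the two vehicles; for each half take its own optimal tour:
  {F4} + {S7, F2, W8}: 44 + 63 = 107
  {S7} + {F4, F2, W8}: 22 + 63 = 85
  {F4, S7} + {F2, W8}: 48 + 63 = 111
  {F2} + {F4, S7, W8}: 50 + 48 = 98
  {F4, F2} + {S7, W8}: 59 + 22 = 81
  {S7, F2} + {F4, W8}: 63 + 48 = 111
  … (7 splits in total)
  {F4, S7, F2} + {W8}: 63 + 16 = 79  ← best
Best: vehicle 1 HQ → S7 → F4 → F2 → HQ = 63; vehicle 2 HQ → W8 → HQ = 16; combined 79.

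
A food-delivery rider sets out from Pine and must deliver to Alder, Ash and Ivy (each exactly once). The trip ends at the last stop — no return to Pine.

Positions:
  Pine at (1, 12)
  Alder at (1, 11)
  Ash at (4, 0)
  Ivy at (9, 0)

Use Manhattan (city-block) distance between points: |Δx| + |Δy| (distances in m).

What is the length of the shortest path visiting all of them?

There are 3! = 6 possible orderings.
Pine → Alder → Ash → Ivy: 1+14+5 = 20
Pine → Alder → Ivy → Ash: 1+19+5 = 25
Pine → Ash → Alder → Ivy: 15+14+19 = 48
Pine → Ash → Ivy → Alder: 15+5+19 = 39
Pine → Ivy → Alder → Ash: 20+19+14 = 53
Pine → Ivy → Ash → Alder: 20+5+14 = 39
The minimum is 20.
One shortest path: Pine → Alder → Ash → Ivy.

Minimum one-way distance = 20 m.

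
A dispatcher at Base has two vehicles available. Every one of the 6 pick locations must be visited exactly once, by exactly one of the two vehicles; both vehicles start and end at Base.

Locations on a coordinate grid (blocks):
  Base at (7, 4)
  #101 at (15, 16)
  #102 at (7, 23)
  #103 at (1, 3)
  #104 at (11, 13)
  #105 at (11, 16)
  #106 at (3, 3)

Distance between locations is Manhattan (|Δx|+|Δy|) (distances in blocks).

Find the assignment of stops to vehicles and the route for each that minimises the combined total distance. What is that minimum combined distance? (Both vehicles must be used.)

Check every non-empty split of the stops between the two vehicles; for each half take its own optimal tour:
  {#101} + {#102, #103, #104, #105, #106}: 40 + 60 = 100
  {#102} + {#101, #103, #104, #105, #106}: 38 + 54 = 92
  {#101, #102} + {#103, #104, #105, #106}: 54 + 46 = 100
  {#103} + {#101, #102, #104, #105, #106}: 14 + 64 = 78
  {#101, #103} + {#102, #104, #105, #106}: 54 + 56 = 110
  {#102, #103} + {#101, #104, #105, #106}: 52 + 50 = 102
  … (31 splits in total)
  {#101, #102, #104, #105} + {#103, #106}: 54 + 14 = 68  ← best
Best: vehicle 1 Base → #102 → #101 → #105 → #104 → Base = 54; vehicle 2 Base → #103 → #106 → Base = 14; combined 68.

Minimum combined distance: 68 blocks.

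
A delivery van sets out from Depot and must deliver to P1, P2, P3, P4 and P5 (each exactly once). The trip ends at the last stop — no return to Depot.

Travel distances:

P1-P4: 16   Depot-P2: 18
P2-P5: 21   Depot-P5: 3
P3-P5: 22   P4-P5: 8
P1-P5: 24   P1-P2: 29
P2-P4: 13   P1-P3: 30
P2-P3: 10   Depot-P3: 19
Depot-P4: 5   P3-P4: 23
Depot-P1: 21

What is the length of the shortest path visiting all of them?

There are 5! = 120 possible orderings.
Depot → P1 → P2 → P3 → P4 → P5: 21+29+10+23+8 = 91
Depot → P1 → P2 → P3 → P5 → P4: 21+29+10+22+8 = 90
Depot → P1 → P2 → P4 → P3 → P5: 21+29+13+23+22 = 108
Depot → P1 → P2 → P4 → P5 → P3: 21+29+13+8+22 = 93
Depot → P1 → P2 → P5 → P3 → P4: 21+29+21+22+23 = 116
Depot → P1 → P2 → P5 → P4 → P3: 21+29+21+8+23 = 102
Depot → P1 → P3 → P2 → P4 → P5: 21+30+10+13+8 = 82
Depot → P1 → P3 → P2 → P5 → P4: 21+30+10+21+8 = 90
Depot → P1 → P3 → P4 → P2 → P5: 21+30+23+13+21 = 108
Depot → P1 → P3 → P4 → P5 → P2: 21+30+23+8+21 = 103
Depot → P1 → P3 → P5 → P2 → P4: 21+30+22+21+13 = 107
Depot → P1 → P3 → P5 → P4 → P2: 21+30+22+8+13 = 94
Depot → P1 → P4 → P2 → P3 → P5: 21+16+13+10+22 = 82
Depot → P1 → P4 → P2 → P5 → P3: 21+16+13+21+22 = 93
… (106 more)
Depot → P5 → P3 → P2 → P4 → P1: 3+22+10+13+16 = 64  ← best
The minimum is 64.
One shortest path: Depot → P5 → P3 → P2 → P4 → P1.

64 — the minimum one-way total.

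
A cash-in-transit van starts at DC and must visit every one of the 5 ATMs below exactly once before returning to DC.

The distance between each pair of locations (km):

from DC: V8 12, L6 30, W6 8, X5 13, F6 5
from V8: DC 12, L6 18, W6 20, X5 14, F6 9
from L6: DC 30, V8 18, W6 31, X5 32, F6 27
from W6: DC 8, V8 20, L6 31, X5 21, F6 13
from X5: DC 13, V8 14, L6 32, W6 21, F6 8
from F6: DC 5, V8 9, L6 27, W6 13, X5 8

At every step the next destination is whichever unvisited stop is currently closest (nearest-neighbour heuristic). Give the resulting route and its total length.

From DC: distances to unvisited — F6=5, W6=8, V8=12, X5=13, L6=30. Nearest is F6 (5).
From F6: distances to unvisited — X5=8, V8=9, W6=13, L6=27. Nearest is X5 (8).
From X5: distances to unvisited — V8=14, W6=21, L6=32. Nearest is V8 (14).
From V8: distances to unvisited — L6=18, W6=20. Nearest is L6 (18).
From L6: distances to unvisited — W6=31. Nearest is W6 (31).
Return W6→DC: 8.
Total = 5 + 8 + 14 + 18 + 31 + 8 = 84.

84 km along DC → F6 → X5 → V8 → L6 → W6 → DC.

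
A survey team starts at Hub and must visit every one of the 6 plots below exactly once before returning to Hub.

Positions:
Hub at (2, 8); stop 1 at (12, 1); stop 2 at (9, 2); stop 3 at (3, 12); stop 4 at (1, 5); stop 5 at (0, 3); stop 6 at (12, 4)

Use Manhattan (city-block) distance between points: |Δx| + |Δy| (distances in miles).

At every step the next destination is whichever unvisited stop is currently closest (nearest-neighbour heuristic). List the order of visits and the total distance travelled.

Total distance 46 miles via the nearest-neighbour route Hub → stop 4 → stop 5 → stop 2 → stop 1 → stop 6 → stop 3 → Hub.

Hub → [stop 4:4 / stop 3:5 / stop 5:7 / stop 2:13 / stop 6:14 / stop 1:17] → stop 4 (4)
stop 4 → [stop 5:3 / stop 3:9 / stop 2:11 / stop 6:12 / stop 1:15] → stop 5 (3)
stop 5 → [stop 2:10 / stop 3:12 / stop 6:13 / stop 1:14] → stop 2 (10)
stop 2 → [stop 1:4 / stop 6:5 / stop 3:16] → stop 1 (4)
stop 1 → [stop 6:3 / stop 3:20] → stop 6 (3)
stop 6 → [stop 3:17] → stop 3 (17)
Return stop 3→Hub: 5.
Total = 4 + 3 + 10 + 4 + 3 + 17 + 5 = 46.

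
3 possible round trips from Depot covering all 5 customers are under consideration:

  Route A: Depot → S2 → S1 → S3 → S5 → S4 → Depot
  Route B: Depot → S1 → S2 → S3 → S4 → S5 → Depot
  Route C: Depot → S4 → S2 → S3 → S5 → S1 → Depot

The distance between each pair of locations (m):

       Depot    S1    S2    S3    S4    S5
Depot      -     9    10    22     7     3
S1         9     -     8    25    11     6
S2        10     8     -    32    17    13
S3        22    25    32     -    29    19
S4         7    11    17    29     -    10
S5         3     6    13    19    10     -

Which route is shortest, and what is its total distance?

Shortest is Route A, total 79 m.

Route A: 10 + 8 + 25 + 19 + 10 + 7 = 79
Route B: 9 + 8 + 32 + 29 + 10 + 3 = 91
Route C: 7 + 17 + 32 + 19 + 6 + 9 = 90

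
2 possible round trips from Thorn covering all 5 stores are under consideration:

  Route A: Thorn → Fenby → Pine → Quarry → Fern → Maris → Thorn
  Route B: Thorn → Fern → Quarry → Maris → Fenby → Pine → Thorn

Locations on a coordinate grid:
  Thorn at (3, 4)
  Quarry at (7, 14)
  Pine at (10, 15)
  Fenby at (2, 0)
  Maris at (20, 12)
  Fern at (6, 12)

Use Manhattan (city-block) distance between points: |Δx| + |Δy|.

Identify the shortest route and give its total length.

Route A: 5 + 23 + 4 + 3 + 14 + 25 = 74
Route B: 11 + 3 + 15 + 30 + 23 + 18 = 100

74 — Route A is the shortest.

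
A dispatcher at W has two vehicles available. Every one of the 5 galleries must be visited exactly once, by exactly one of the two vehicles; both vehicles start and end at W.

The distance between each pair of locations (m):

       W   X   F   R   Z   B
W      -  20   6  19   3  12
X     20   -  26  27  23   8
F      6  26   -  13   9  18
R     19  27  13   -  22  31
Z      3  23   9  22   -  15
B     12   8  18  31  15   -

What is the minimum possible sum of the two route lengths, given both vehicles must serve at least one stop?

72 m — the smallest possible combined total.

Try each way of splitting the stops between the two vehicles (each non-empty) and, for each split, find the best tour for each vehicle:
  {X} + {F, R, Z, B}: 40 + 68 = 108
  {F} + {X, R, Z, B}: 12 + 72 = 84
  {X, F} + {R, Z, B}: 52 + 68 = 120
  {R} + {X, F, Z, B}: 38 + 58 = 96
  {X, R} + {F, Z, B}: 66 + 42 = 108
  {F, R} + {X, Z, B}: 38 + 46 = 84
  … (15 splits in total)
  {Z} + {X, F, R, B}: 6 + 66 = 72  ← best
Best: vehicle 1 W → Z → W = 6; vehicle 2 W → F → R → X → B → W = 66; combined 72.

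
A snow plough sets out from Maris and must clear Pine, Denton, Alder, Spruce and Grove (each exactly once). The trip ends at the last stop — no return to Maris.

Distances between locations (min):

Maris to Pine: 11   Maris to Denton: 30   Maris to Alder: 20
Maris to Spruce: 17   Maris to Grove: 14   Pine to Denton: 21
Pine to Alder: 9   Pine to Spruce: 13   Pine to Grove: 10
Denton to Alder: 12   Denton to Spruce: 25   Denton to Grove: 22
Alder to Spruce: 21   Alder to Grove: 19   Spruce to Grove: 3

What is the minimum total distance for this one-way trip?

51 min — the minimum one-way total.

There are 5! = 120 possible orderings.
Maris - Pine - Denton - Alder - Spruce - Grove: 11+21+12+21+3 = 68
Maris - Pine - Denton - Alder - Grove - Spruce: 11+21+12+19+3 = 66
Maris - Pine - Denton - Spruce - Alder - Grove: 11+21+25+21+19 = 97
Maris - Pine - Denton - Spruce - Grove - Alder: 11+21+25+3+19 = 79
Maris - Pine - Denton - Grove - Alder - Spruce: 11+21+22+19+21 = 94
Maris - Pine - Denton - Grove - Spruce - Alder: 11+21+22+3+21 = 78
Maris - Pine - Alder - Denton - Spruce - Grove: 11+9+12+25+3 = 60
Maris - Pine - Alder - Denton - Grove - Spruce: 11+9+12+22+3 = 57
Maris - Pine - Alder - Spruce - Denton - Grove: 11+9+21+25+22 = 88
Maris - Pine - Alder - Spruce - Grove - Denton: 11+9+21+3+22 = 66
Maris - Pine - Alder - Grove - Denton - Spruce: 11+9+19+22+25 = 86
Maris - Pine - Alder - Grove - Spruce - Denton: 11+9+19+3+25 = 67
Maris - Pine - Spruce - Denton - Alder - Grove: 11+13+25+12+19 = 80
Maris - Pine - Spruce - Denton - Grove - Alder: 11+13+25+22+19 = 90
… (106 more)
Maris - Spruce - Grove - Pine - Alder - Denton: 17+3+10+9+12 = 51  ← best
The minimum is 51.
One shortest path: Maris → Spruce → Grove → Pine → Alder → Denton.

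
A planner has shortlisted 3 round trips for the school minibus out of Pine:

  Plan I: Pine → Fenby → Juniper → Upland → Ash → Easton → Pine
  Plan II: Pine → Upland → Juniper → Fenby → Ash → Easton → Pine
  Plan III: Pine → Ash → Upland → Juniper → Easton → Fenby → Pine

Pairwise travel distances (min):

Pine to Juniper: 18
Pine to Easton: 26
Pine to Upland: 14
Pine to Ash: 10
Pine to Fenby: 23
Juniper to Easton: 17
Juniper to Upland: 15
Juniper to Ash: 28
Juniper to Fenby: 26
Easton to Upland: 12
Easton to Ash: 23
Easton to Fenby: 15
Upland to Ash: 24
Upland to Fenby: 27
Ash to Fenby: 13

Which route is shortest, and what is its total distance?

Shortest is Plan III, total 104 min.

Plan I: 23 + 26 + 15 + 24 + 23 + 26 = 137
Plan II: 14 + 15 + 26 + 13 + 23 + 26 = 117
Plan III: 10 + 24 + 15 + 17 + 15 + 23 = 104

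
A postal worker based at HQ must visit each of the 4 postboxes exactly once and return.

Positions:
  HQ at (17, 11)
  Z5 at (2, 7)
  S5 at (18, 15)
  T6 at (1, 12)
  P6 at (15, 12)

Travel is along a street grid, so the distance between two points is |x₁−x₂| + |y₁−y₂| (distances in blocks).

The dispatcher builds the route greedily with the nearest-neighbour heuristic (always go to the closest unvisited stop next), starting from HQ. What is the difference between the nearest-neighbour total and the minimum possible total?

From HQ: P6=3, S5=5, T6=17, Z5=19 → choose P6 (3).
From P6: S5=6, T6=14, Z5=18 → choose S5 (6).
From S5: T6=20, Z5=24 → choose T6 (20).
From T6: Z5=6 → choose Z5 (6).
NN route HQ → P6 → S5 → T6 → Z5 → HQ costs 54.
Optimal: HQ → Z5 → T6 → P6 → S5 → HQ costs 50 (by enumerating all 12 distinct tours).
Excess = 54 − 50 = 4.

Excess over optimum: 4 blocks.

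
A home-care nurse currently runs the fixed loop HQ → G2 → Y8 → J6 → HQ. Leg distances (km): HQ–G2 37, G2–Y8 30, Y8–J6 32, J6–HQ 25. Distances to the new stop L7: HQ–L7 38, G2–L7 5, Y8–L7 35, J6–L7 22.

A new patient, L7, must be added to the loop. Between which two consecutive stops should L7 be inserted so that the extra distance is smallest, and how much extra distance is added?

Adding 6 km by placing L7 on the HQ–G2 leg.

Insertion cost between consecutive stops i–j is d(i,L7) + d(L7,j) − d(i,j):
  between HQ and G2: 38 + 5 − 37 = 6
  between G2 and Y8: 5 + 35 − 30 = 10
  between Y8 and J6: 35 + 22 − 32 = 25
  between J6 and HQ: 22 + 38 − 25 = 35
Cheapest insertion is between HQ and G2, adding 6.
New total = 124 + 6 = 130.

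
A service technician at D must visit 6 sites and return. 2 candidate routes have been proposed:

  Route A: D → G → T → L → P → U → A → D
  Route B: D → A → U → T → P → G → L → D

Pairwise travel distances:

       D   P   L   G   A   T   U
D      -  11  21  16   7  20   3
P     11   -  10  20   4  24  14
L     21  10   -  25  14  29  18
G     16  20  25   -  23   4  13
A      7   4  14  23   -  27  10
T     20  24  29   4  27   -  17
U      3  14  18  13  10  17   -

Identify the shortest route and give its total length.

Shortest is Route A, total 90.

Route A: 16 + 4 + 29 + 10 + 14 + 10 + 7 = 90
Route B: 7 + 10 + 17 + 24 + 20 + 25 + 21 = 124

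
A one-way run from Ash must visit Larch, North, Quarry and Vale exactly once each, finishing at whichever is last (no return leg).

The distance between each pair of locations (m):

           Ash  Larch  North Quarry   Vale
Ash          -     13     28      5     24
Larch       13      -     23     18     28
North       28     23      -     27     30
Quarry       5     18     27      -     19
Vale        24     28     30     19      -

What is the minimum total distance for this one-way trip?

Shortest open route: 75 m.

There are 4! = 24 possible orderings.
Ash - Larch - North - Quarry - Vale: 13+23+27+19 = 82
Ash - Larch - North - Vale - Quarry: 13+23+30+19 = 85
Ash - Larch - Quarry - North - Vale: 13+18+27+30 = 88
Ash - Larch - Quarry - Vale - North: 13+18+19+30 = 80
Ash - Larch - Vale - North - Quarry: 13+28+30+27 = 98
Ash - Larch - Vale - Quarry - North: 13+28+19+27 = 87
Ash - North - Larch - Quarry - Vale: 28+23+18+19 = 88
Ash - North - Larch - Vale - Quarry: 28+23+28+19 = 98
Ash - North - Quarry - Larch - Vale: 28+27+18+28 = 101
Ash - North - Quarry - Vale - Larch: 28+27+19+28 = 102
Ash - North - Vale - Larch - Quarry: 28+30+28+18 = 104
Ash - North - Vale - Quarry - Larch: 28+30+19+18 = 95
Ash - Quarry - Larch - North - Vale: 5+18+23+30 = 76
Ash - Quarry - Larch - Vale - North: 5+18+28+30 = 81
… (10 more)
Ash - Quarry - Vale - Larch - North: 5+19+28+23 = 75  ← best
The minimum is 75.
One shortest path: Ash → Quarry → Vale → Larch → North.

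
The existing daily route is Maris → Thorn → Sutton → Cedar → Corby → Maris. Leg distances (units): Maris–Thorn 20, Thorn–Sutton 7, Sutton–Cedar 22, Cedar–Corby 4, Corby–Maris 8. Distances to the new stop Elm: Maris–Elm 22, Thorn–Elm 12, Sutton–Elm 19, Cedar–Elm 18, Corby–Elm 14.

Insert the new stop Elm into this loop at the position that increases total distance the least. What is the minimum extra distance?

Insertion cost between consecutive stops i–j is d(i,Elm) + d(Elm,j) − d(i,j):
  between Maris and Thorn: 22 + 12 − 20 = 14
  between Thorn and Sutton: 12 + 19 − 7 = 24
  between Sutton and Cedar: 19 + 18 − 22 = 15
  between Cedar and Corby: 18 + 14 − 4 = 28
  between Corby and Maris: 14 + 22 − 8 = 28
Cheapest insertion is between Maris and Thorn, adding 14.
New total = 61 + 14 = 75.

+14 — insert Elm between Maris and Thorn.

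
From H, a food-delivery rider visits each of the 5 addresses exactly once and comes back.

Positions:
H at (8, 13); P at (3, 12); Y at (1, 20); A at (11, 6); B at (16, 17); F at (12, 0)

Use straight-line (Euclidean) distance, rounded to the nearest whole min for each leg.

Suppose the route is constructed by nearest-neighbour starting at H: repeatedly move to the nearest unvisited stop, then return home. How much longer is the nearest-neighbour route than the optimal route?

From H: P=5, A=8, B=9, Y=10, F=14 → choose P (5).
From P: Y=8, A=10, B=14, F=15 → choose Y (8).
From Y: B=15, A=17, F=23 → choose B (15).
From B: A=12, F=17 → choose A (12).
From A: F=6 → choose F (6).
NN route H → P → Y → B → A → F → H costs 60.
Optimal: H → P → Y → B → F → A → H costs 59 (by enumerating all 60 distinct tours).
Excess = 60 − 59 = 1.

1 min longer than the optimal tour.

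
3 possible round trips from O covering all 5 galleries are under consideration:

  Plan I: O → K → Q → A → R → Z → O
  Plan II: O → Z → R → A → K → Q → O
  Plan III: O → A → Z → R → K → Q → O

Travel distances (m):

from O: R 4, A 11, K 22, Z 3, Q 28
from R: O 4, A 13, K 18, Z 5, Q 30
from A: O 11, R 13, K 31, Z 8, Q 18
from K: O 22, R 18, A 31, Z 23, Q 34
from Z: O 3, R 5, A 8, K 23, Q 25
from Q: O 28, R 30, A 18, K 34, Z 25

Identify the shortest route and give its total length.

95 m — Plan I is the shortest.

Plan I: 22 + 34 + 18 + 13 + 5 + 3 = 95
Plan II: 3 + 5 + 13 + 31 + 34 + 28 = 114
Plan III: 11 + 8 + 5 + 18 + 34 + 28 = 104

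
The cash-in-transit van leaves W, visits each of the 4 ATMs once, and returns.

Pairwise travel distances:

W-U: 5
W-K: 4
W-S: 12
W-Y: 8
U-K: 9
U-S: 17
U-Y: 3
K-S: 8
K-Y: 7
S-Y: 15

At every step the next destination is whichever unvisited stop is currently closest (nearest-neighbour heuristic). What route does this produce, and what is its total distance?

At W the remaining stops are K 4, U 5, Y 8, S 12; go to K.
At K the remaining stops are Y 7, S 8, U 9; go to Y.
At Y the remaining stops are U 3, S 15; go to U.
At U the remaining stops are S 17; go to S.
Return S→W: 12.
Total = 4 + 7 + 3 + 17 + 12 = 43.

Total distance 43 via the nearest-neighbour route W → K → Y → U → S → W.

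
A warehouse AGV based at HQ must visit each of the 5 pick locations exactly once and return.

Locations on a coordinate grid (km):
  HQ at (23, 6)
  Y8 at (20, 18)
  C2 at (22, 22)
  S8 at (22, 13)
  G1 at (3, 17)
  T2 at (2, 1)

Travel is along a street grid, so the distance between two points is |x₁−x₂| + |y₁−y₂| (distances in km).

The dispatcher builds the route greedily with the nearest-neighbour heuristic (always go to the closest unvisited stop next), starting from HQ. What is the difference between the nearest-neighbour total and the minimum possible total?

HQ: S8=8, Y8=15, C2=17, T2=26, G1=31 ⇒ S8
S8: Y8=7, C2=9, G1=23, T2=32 ⇒ Y8
Y8: C2=6, G1=18, T2=35 ⇒ C2
C2: G1=24, T2=41 ⇒ G1
G1: T2=17 ⇒ T2
NN route HQ → S8 → Y8 → C2 → G1 → T2 → HQ costs 88.
Optimal: HQ → S8 → C2 → Y8 → G1 → T2 → HQ costs 84 (by enumerating all 60 distinct tours).
Excess = 88 − 84 = 4.

Excess over optimum: 4 km.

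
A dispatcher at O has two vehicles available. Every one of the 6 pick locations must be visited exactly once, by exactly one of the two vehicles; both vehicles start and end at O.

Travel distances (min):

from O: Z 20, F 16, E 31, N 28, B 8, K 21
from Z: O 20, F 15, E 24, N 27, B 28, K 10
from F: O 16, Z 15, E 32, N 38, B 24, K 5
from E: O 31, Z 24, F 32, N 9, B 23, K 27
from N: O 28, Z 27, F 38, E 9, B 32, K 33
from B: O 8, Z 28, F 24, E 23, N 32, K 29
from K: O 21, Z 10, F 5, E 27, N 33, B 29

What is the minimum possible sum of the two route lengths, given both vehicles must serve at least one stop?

108 min — the smallest possible combined total.

Try each way of splitting the stops between the two vehicles (each non-empty) and, for each split, find the best tour for each vehicle:
  {Z} + {F, E, N, B, K}: 40 + 94 = 134
  {F} + {Z, E, N, B, K}: 32 + 98 = 130
  {Z, F} + {E, N, B, K}: 51 + 94 = 145
  {E} + {Z, F, N, B, K}: 62 + 98 = 160
  {Z, E} + {F, N, B, K}: 75 + 94 = 169
  {F, E} + {Z, N, B, K}: 79 + 98 = 177
  … (31 splits in total)
  {B} + {Z, F, E, N, K}: 16 + 92 = 108  ← best
Best: vehicle 1 O → B → O = 16; vehicle 2 O → F → K → Z → E → N → O = 92; combined 108.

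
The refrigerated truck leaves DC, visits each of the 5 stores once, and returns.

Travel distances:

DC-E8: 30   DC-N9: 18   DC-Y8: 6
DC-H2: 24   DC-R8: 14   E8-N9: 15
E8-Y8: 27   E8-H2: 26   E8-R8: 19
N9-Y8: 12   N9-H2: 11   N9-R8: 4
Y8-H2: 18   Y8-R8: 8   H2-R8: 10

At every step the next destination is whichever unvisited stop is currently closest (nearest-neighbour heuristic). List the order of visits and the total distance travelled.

Nearest-neighbour total = 85; route DC → Y8 → R8 → N9 → H2 → E8 → DC.

From DC: distances to unvisited — Y8=6, R8=14, N9=18, H2=24, E8=30. Nearest is Y8 (6).
From Y8: distances to unvisited — R8=8, N9=12, H2=18, E8=27. Nearest is R8 (8).
From R8: distances to unvisited — N9=4, H2=10, E8=19. Nearest is N9 (4).
From N9: distances to unvisited — H2=11, E8=15. Nearest is H2 (11).
From H2: distances to unvisited — E8=26. Nearest is E8 (26).
Return E8→DC: 30.
Total = 6 + 8 + 4 + 11 + 26 + 30 = 85.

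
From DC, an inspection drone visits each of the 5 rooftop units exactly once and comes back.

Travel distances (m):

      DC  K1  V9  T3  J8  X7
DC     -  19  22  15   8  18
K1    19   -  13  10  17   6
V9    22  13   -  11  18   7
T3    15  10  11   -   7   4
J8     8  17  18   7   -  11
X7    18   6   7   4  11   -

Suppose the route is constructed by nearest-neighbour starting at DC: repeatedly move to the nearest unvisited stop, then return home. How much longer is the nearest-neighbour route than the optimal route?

DC: J8=8, T3=15, X7=18, K1=19, V9=22 ⇒ J8
J8: T3=7, X7=11, K1=17, V9=18 ⇒ T3
T3: X7=4, K1=10, V9=11 ⇒ X7
X7: K1=6, V9=7 ⇒ K1
K1: V9=13 ⇒ V9
NN route DC → J8 → T3 → X7 → K1 → V9 → DC costs 60.
Optimal: DC → K1 → V9 → X7 → T3 → J8 → DC costs 58 (by enumerating all 60 distinct tours).
Excess = 60 − 58 = 2.

2 m longer than the optimal tour.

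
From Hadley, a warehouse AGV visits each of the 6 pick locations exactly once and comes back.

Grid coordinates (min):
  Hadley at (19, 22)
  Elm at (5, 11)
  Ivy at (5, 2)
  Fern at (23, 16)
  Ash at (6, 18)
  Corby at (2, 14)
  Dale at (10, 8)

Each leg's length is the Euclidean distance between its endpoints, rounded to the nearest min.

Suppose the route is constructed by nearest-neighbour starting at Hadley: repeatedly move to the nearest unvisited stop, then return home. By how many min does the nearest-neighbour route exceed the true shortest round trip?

15 min longer than the optimal tour.

From Hadley: Fern=7, Ash=14, Dale=17, Elm=18, Corby=19, Ivy=24 → choose Fern (7).
From Fern: Dale=15, Ash=17, Elm=19, Corby=21, Ivy=23 → choose Dale (15).
From Dale: Elm=6, Ivy=8, Corby=10, Ash=11 → choose Elm (6).
From Elm: Corby=4, Ash=7, Ivy=9 → choose Corby (4).
From Corby: Ash=6, Ivy=12 → choose Ash (6).
From Ash: Ivy=16 → choose Ivy (16).
NN route Hadley → Fern → Dale → Elm → Corby → Ash → Ivy → Hadley costs 78.
Optimal: Hadley → Fern → Dale → Ivy → Elm → Corby → Ash → Hadley costs 63 (by enumerating all 360 distinct tours).
Excess = 78 − 63 = 15.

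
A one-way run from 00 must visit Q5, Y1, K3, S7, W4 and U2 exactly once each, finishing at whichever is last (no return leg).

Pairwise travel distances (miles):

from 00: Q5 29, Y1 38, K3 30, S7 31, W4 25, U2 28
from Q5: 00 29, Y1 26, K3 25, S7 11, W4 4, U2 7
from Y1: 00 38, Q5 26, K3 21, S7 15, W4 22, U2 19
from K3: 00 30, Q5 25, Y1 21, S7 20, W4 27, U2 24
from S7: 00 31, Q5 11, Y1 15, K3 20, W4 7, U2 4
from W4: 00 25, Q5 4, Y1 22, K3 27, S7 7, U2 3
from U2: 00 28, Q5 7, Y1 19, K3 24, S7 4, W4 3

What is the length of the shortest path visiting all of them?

Shortest open route: 76 miles.

There are 6! = 720 possible orderings.
00→Q5→Y1→K3→S7→W4→U2: 29+26+21+20+7+3 = 106
00→Q5→Y1→K3→S7→U2→W4: 29+26+21+20+4+3 = 103
00→Q5→Y1→K3→W4→S7→U2: 29+26+21+27+7+4 = 114
00→Q5→Y1→K3→W4→U2→S7: 29+26+21+27+3+4 = 110
00→Q5→Y1→K3→U2→S7→W4: 29+26+21+24+4+7 = 111
00→Q5→Y1→K3→U2→W4→S7: 29+26+21+24+3+7 = 110
00→Q5→Y1→S7→K3→W4→U2: 29+26+15+20+27+3 = 120
00→Q5→Y1→S7→K3→U2→W4: 29+26+15+20+24+3 = 117
… (712 more)
00→Q5→W4→U2→S7→Y1→K3: 29+4+3+4+15+21 = 76  ← best
The minimum is 76.
One shortest path: 00 → Q5 → W4 → U2 → S7 → Y1 → K3.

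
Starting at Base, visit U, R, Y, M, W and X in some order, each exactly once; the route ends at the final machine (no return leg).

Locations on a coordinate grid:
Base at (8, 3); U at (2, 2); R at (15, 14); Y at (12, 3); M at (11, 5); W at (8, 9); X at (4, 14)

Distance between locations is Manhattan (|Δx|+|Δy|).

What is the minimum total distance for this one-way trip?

There are 6! = 720 possible orderings.
Base→U→R→Y→M→W→X: 7+25+14+3+7+9 = 65
Base→U→R→Y→M→X→W: 7+25+14+3+16+9 = 74
Base→U→R→Y→W→M→X: 7+25+14+10+7+16 = 79
Base→U→R→Y→W→X→M: 7+25+14+10+9+16 = 81
Base→U→R→Y→X→M→W: 7+25+14+19+16+7 = 88
Base→U→R→Y→X→W→M: 7+25+14+19+9+7 = 81
Base→U→R→M→Y→W→X: 7+25+13+3+10+9 = 67
Base→U→R→M→Y→X→W: 7+25+13+3+19+9 = 76
… (712 more)
Base→U→Y→M→W→X→R: 7+11+3+7+9+11 = 48  ← best
The minimum is 48.
One shortest path: Base → U → Y → M → W → X → R.

48 — the minimum one-way total.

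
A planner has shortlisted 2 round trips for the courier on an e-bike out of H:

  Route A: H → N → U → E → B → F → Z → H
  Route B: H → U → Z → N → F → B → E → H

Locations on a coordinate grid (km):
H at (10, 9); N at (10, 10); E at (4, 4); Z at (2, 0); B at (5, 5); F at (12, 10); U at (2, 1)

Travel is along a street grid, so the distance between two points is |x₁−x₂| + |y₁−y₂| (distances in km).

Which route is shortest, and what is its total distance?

62 km — Route B is the shortest.

Route A: 1 + 17 + 5 + 2 + 12 + 20 + 17 = 74
Route B: 16 + 1 + 18 + 2 + 12 + 2 + 11 = 62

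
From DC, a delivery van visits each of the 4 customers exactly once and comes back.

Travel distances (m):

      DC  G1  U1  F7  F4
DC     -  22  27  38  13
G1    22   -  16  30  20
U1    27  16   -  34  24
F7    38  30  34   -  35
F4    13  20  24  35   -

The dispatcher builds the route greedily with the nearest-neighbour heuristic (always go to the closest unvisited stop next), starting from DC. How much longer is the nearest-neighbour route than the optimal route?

The nearest-neighbour route is 1 m longer than optimal.

DC: F4=13, G1=22, U1=27, F7=38 ⇒ F4
F4: G1=20, U1=24, F7=35 ⇒ G1
G1: U1=16, F7=30 ⇒ U1
U1: F7=34 ⇒ F7
NN route DC → F4 → G1 → U1 → F7 → DC costs 121.
Optimal: DC → G1 → U1 → F7 → F4 → DC costs 120 (by enumerating all 12 distinct tours).
Excess = 121 − 120 = 1.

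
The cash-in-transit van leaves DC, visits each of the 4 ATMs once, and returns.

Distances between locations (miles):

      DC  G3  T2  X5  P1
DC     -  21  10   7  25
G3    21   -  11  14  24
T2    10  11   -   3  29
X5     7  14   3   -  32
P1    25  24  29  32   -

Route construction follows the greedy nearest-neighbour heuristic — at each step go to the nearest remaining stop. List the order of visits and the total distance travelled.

At DC the remaining stops are X5 7, T2 10, G3 21, P1 25; go to X5.
At X5 the remaining stops are T2 3, G3 14, P1 32; go to T2.
At T2 the remaining stops are G3 11, P1 29; go to G3.
At G3 the remaining stops are P1 24; go to P1.
Return P1→DC: 25.
Total = 7 + 3 + 11 + 24 + 25 = 70.

Total distance 70 miles via the nearest-neighbour route DC → X5 → T2 → G3 → P1 → DC.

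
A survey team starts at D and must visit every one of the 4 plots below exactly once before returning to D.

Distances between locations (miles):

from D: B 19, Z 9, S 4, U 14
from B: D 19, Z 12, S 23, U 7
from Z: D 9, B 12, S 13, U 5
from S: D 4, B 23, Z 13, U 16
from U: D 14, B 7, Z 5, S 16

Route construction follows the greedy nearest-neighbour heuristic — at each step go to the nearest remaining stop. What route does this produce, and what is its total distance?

From D: distances to unvisited — S=4, Z=9, U=14, B=19. Nearest is S (4).
From S: distances to unvisited — Z=13, U=16, B=23. Nearest is Z (13).
From Z: distances to unvisited — U=5, B=12. Nearest is U (5).
From U: distances to unvisited — B=7. Nearest is B (7).
Return B→D: 19.
Total = 4 + 13 + 5 + 7 + 19 = 48.

Nearest-neighbour total = 48 miles; route D → S → Z → U → B → D.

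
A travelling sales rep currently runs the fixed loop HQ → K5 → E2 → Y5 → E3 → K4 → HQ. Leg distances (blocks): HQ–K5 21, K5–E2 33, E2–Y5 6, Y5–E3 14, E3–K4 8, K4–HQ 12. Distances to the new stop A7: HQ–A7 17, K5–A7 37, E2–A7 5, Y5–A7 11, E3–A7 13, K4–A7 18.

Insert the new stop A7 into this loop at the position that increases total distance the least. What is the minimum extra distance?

+9 blocks — insert A7 between K5 and E2.

Insertion cost between consecutive stops i–j is d(i,A7) + d(A7,j) − d(i,j):
  between HQ and K5: 17 + 37 − 21 = 33
  between K5 and E2: 37 + 5 − 33 = 9
  between E2 and Y5: 5 + 11 − 6 = 10
  between Y5 and E3: 11 + 13 − 14 = 10
  between E3 and K4: 13 + 18 − 8 = 23
  between K4 and HQ: 18 + 17 − 12 = 23
Cheapest insertion is between K5 and E2, adding 9.
New total = 94 + 9 = 103.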